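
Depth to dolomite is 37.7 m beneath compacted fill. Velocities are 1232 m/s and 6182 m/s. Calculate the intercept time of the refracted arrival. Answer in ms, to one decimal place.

60.0 ms

θ_c = arcsin(V₁/V₂) = arcsin(1232/6182) = 11.50°; cos θ_c = 0.9799.
tᵢ = 2h·cos θ_c / V₁ = 2·37.7·0.9799 / 1232 = 0.05997 s.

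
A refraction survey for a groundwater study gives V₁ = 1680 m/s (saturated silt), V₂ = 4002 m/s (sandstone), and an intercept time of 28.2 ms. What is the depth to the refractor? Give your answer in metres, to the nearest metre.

26 m

h = tᵢ·V₁·V₂ / (2·√(V₂²−V₁²)).
√(V₂²−V₁²) = √(4002² − 1680²) = 3632.3 m/s.
h = 0.0282 s × 1680 × 4002 / (2 × 3632.3) = 26.10 m.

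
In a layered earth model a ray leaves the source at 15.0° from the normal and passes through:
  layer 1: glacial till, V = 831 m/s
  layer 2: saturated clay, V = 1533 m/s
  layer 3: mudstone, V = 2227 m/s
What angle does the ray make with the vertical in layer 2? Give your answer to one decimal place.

Ray parameter p = sin 15.0° / 831 = 3.1145e-04 s/m.
sin θ_2 = p·V_2 = 3.1145e-04 × 1533 = 0.4775.
θ_2 = arcsin 0.4775 = 28.52°.

28.5°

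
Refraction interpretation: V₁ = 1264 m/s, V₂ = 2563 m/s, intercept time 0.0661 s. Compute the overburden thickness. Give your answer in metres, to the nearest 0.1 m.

48.0 m

h = tᵢ·V₁·V₂ / (2·√(V₂²−V₁²)).
√(V₂²−V₁²) = √(2563² − 1264²) = 2229.6 m/s.
h = 0.0661 s × 1264 × 2563 / (2 × 2229.6) = 48.02 m.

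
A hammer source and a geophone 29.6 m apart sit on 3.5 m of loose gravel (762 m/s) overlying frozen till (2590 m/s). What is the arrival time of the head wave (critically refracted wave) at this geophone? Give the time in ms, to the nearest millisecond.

θ_c = arcsin(V₁/V₂) = arcsin(762/2590) = 17.11°, cos θ_c = 0.9557.
Intercept time tᵢ = 2h cos θ_c / V₁ = 2·3.5·0.9557/762 = 0.00878 s.
t = x/V₂ + tᵢ = 29.6/2590 + 0.00878 = 0.02021 s.

20 ms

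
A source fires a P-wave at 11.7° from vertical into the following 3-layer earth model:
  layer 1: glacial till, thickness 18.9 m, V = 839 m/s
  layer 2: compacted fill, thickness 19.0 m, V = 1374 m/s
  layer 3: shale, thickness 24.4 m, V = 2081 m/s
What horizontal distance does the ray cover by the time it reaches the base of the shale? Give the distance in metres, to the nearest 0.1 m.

Apply Snell's law at each interface; in layer i the horizontal offset is hᵢ·tan θᵢ.
Layer 1: θ = 11.70°; offset = 18.9·tan 11.70° = 3.914 m.
Layer 2: sin θ = 1374·sin 11.7°/839 = 0.3321, θ = 19.40°; offset = 19.0·tan 19.40° = 6.690 m.
Layer 3: sin θ = 2081·sin 11.7°/839 = 0.5030, θ = 30.20°; offset = 24.4·tan 30.20° = 14.200 m.
Σ offsets = 24.803 m.

24.8 m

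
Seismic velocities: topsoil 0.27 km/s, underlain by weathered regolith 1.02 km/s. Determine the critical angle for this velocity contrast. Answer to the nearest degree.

15°

Critical incidence: sin θ_c = V₁/V₂ = 0.27/1.02 = 0.2647.
θ_c = arcsin 0.2647 = 15.35°.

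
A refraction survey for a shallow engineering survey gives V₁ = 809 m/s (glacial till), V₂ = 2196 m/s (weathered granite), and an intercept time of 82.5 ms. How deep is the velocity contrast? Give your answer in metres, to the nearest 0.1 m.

35.9 m

θ_c = arcsin(809/2196) = 21.62°; cos θ_c = 0.9297.
tᵢ = 2h cos θ_c/V₁ ⇒ h = tᵢ·V₁/(2 cos θ_c) = 0.0825·809/(2·0.9297) = 35.90 m.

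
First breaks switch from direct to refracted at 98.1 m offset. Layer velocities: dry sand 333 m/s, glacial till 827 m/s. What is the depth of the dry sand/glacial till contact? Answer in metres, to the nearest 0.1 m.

x_cross = 2h·√((V₂+V₁)/(V₂−V₁)) → h = x_cross / (2·√((V₂+V₁)/(V₂−V₁))).
√((V₂+V₁)/(V₂−V₁)) = √((827+333)/(827−333)) = 1.5324.
h = 98.1 / (2·1.5324) = 32.01 m.

32.0 m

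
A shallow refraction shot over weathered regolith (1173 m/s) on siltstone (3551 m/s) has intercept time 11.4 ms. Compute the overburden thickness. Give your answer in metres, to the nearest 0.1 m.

h = tᵢ·V₁·V₂ / (2·√(V₂²−V₁²)).
√(V₂²−V₁²) = √(3551² − 1173²) = 3351.7 m/s.
h = 0.0114 s × 1173 × 3551 / (2 × 3351.7) = 7.08 m.

7.1 m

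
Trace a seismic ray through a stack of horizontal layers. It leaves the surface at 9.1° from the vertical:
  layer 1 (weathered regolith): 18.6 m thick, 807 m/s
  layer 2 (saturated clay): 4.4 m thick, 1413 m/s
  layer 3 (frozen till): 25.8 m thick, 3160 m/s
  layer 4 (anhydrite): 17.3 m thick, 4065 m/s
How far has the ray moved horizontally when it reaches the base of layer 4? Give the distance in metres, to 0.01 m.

47.40 m

Apply Snell's law at each interface; in layer i the horizontal offset is hᵢ·tan θᵢ.
Layer 1: θ = 9.10°; offset = 18.6·tan 9.10° = 2.9792 m.
Layer 2: sin θ = 1413·sin 9.1°/807 = 0.2769, θ = 16.08°; offset = 4.4·tan 16.08° = 1.2681 m.
Layer 3: sin θ = 3160·sin 9.1°/807 = 0.6193, θ = 38.27°; offset = 25.8·tan 38.27° = 20.3503 m.
Layer 4: sin θ = 4065·sin 9.1°/807 = 0.7967, θ = 52.81°; offset = 17.3·tan 52.81° = 22.8029 m.
Total horizontal offset = 47.4005 m.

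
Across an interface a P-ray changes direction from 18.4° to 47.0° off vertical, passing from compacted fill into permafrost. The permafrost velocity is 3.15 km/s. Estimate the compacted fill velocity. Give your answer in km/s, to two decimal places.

sin 18.4° = 0.3156; sin 47.0° = 0.7314.
V₁ = V₂·(sin θ₁/sin θ₂) = 3.15·(0.3156/0.7314) = 1.36 km/s.

1.36 km/s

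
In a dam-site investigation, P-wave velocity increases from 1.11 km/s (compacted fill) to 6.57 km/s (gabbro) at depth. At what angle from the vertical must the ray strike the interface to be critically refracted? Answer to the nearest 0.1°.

9.7°

Critical incidence: sin θ_c = V₁/V₂ = 1.11/6.57 = 0.1689.
θ_c = arcsin 0.1689 = 9.73°.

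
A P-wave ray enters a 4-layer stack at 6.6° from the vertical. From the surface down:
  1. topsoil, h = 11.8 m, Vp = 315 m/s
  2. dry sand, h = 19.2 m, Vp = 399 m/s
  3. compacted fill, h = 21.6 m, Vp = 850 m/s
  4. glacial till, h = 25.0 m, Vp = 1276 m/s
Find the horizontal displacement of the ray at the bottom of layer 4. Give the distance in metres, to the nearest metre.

Ray parameter p = sin 6.6° / 315 m/s = 3.6488e-04 s/m.
Layer 1: θ = 6.60°; offset = 11.8·tan 6.60° = 1.365 m.
Layer 2: sin θ = p·399 = 0.1456 → θ = 8.37°; offset = 19.2·tan 8.37° = 2.825 m.
Layer 3: sin θ = p·850 = 0.3101 → θ = 18.07°; offset = 21.6·tan 18.07° = 7.047 m.
Layer 4: sin θ = p·1276 = 0.4656 → θ = 27.75°; offset = 25.0·tan 27.75° = 13.152 m.
Summing the layer offsets gives 24.389 m.

24 m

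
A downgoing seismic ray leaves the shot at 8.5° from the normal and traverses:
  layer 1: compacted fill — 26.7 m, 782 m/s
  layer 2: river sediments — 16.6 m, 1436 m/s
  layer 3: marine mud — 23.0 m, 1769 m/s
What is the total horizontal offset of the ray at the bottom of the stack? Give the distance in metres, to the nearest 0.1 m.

Apply Snell's law at each interface; in layer i the horizontal offset is hᵢ·tan θᵢ.
Layer 1: θ = 8.50°; offset = 26.7·tan 8.50° = 3.990 m.
Layer 2: sin θ = 1436·sin 8.5°/782 = 0.2714, θ = 15.75°; offset = 16.6·tan 15.75° = 4.681 m.
Layer 3: sin θ = 1769·sin 8.5°/782 = 0.3344, θ = 19.53°; offset = 23.0·tan 19.53° = 8.160 m.
Total horizontal offset = 16.832 m.

16.8 m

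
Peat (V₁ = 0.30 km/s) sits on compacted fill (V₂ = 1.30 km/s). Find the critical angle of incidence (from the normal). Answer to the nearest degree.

13°

At critical incidence the refracted ray runs along the interface (θ₂ = 90°), so sin θ_c = V₁/V₂.
θ_c = arcsin(0.30/1.30) = arcsin 0.2308 = 13.34°.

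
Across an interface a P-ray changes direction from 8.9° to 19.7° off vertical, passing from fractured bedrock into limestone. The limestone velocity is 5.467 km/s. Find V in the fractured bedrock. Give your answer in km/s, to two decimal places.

2.51 km/s

sin 8.9° = 0.1547; sin 19.7° = 0.3371.
V₁ = V₂·(sin θ₁/sin θ₂) = 5.467·(0.1547/0.3371) = 2.51 km/s.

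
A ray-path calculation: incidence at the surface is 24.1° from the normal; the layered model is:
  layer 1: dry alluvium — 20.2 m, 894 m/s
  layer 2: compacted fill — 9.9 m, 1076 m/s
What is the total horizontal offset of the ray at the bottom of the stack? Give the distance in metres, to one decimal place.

14.6 m

p = sin θ₁/V₁ = sin 24.1°/894 = 4.5675e-04 s/m is conserved through the stack.
Layer 1: θ = 24.10°; offset = 20.2·tan 24.10° = 9.036 m.
Layer 2: sin θ = p·1076 = 0.4915 → θ = 29.44°; offset = 9.9·tan 29.44° = 5.587 m.
Total horizontal offset = 14.623 m.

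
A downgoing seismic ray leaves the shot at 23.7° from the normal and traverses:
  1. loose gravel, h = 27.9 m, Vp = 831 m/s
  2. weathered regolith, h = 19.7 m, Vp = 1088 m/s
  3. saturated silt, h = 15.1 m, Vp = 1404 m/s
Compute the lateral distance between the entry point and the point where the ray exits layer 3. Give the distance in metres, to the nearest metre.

38 m

Apply Snell's law at each interface; in layer i the horizontal offset is hᵢ·tan θᵢ.
Layer 1: θ = 23.70°; offset = 27.9·tan 23.70° = 12.247 m.
Layer 2: sin θ = 1088·sin 23.7°/831 = 0.5263, θ = 31.75°; offset = 19.7·tan 31.75° = 12.192 m.
Layer 3: sin θ = 1404·sin 23.7°/831 = 0.6791, θ = 42.77°; offset = 15.1·tan 42.77° = 13.970 m.
Total horizontal offset = 38.409 m.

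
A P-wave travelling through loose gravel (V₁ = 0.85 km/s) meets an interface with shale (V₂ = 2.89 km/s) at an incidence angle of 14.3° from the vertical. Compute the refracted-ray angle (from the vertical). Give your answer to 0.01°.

57.12°

sin θ₁/V₁ = sin θ₂/V₂ ⇒ sin θ₂ = 2.89·sin 14.3°/0.85 = 2.89·0.2470/0.85 = 0.8398.
θ₂ = sin⁻¹(0.8398) = 57.12° (from vertical).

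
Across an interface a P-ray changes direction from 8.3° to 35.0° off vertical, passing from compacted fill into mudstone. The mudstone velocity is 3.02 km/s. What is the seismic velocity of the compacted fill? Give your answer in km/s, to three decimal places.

0.760 km/s

Snell's law: sin 8.3°/V₁ = sin 35.0°/V₂.
V₁ = V₂·sin 8.3°/sin 35.0° = 3.02 × 0.2517 = 0.760 km/s.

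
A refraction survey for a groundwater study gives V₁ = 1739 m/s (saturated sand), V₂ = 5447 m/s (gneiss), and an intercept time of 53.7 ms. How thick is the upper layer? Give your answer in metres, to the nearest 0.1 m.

49.3 m

θ_c = arcsin(1739/5447) = 18.62°; cos θ_c = 0.9477.
tᵢ = 2h cos θ_c/V₁ ⇒ h = tᵢ·V₁/(2 cos θ_c) = 0.0537·1739/(2·0.9477) = 49.27 m.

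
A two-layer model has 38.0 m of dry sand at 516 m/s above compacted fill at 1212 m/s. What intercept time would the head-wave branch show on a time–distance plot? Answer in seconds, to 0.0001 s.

0.1333 s

tᵢ = 2h·√(V₂²−V₁²)/(V₁V₂).
√(V₂²−V₁²) = √(1212²−516²) = 1096.7 m/s.
tᵢ = 2·38.0·1096.7/(516·1212) = 0.13327 s.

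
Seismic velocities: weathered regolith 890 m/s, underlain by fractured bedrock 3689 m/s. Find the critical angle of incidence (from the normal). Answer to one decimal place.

14.0°

Critical incidence: sin θ_c = V₁/V₂ = 890/3689 = 0.2413.
θ_c = arcsin 0.2413 = 13.96°.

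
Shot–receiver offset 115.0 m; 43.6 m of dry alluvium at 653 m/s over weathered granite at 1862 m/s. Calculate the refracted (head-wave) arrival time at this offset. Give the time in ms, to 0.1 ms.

θ_c = arcsin(V₁/V₂) = arcsin(653/1862) = 20.53°, cos θ_c = 0.9365.
Intercept time tᵢ = 2h cos θ_c / V₁ = 2·43.6·0.9365/653 = 0.12506 s.
t = x/V₂ + tᵢ = 115.0/1862 + 0.12506 = 0.18682 s.

186.8 ms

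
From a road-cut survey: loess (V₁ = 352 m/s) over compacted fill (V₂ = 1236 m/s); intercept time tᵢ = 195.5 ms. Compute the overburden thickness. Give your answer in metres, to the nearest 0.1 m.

35.9 m

h = tᵢ·V₁·V₂ / (2·√(V₂²−V₁²)).
√(V₂²−V₁²) = √(1236² − 352²) = 1184.8 m/s.
h = 0.1955 s × 352 × 1236 / (2 × 1184.8) = 35.89 m.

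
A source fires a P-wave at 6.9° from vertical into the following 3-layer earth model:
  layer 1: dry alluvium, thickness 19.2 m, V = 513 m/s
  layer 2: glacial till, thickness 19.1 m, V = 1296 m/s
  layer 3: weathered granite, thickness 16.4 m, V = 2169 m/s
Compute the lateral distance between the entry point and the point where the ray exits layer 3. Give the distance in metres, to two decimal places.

18.08 m

Apply Snell's law at each interface; in layer i the horizontal offset is hᵢ·tan θᵢ.
Layer 1: θ = 6.90°; offset = 19.2·tan 6.90° = 2.3235 m.
Layer 2: sin θ = 1296·sin 6.9°/513 = 0.3035, θ = 17.67°; offset = 19.1·tan 17.67° = 6.0839 m.
Layer 3: sin θ = 2169·sin 6.9°/513 = 0.5079, θ = 30.53°; offset = 16.4·tan 30.53° = 9.6708 m.
Σ offsets = 18.0782 m.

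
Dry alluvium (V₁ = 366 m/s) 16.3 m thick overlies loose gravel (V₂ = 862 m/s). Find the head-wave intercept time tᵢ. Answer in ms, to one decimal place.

80.6 ms

tᵢ = 2h·√(V₂²−V₁²)/(V₁V₂).
√(V₂²−V₁²) = √(862²−366²) = 780.4 m/s.
tᵢ = 2·16.3·780.4/(366·862) = 0.08064 s.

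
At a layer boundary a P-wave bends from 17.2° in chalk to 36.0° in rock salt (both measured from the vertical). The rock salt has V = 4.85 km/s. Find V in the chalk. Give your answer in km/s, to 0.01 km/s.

2.44 km/s

Snell's law: sin 17.2°/V₁ = sin 36.0°/V₂.
V₁ = V₂·sin 17.2°/sin 36.0° = 4.85 × 0.5031 = 2.44 km/s.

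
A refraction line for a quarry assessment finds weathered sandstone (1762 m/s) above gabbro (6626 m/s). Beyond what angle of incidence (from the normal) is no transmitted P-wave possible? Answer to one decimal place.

15.4°

Critical incidence: sin θ_c = V₁/V₂ = 1762/6626 = 0.2659.
θ_c = arcsin 0.2659 = 15.42°.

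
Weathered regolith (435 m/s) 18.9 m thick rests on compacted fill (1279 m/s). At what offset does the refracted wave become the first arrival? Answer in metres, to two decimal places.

x_cross = 2h·√((V₂+V₁)/(V₂−V₁)).
(V₂+V₁)/(V₂−V₁) = (1279+435)/(1279−435) = 2.0308; √ = 1.4251.
x_cross = 2·18.9·1.4251 = 53.87 m.

53.87 m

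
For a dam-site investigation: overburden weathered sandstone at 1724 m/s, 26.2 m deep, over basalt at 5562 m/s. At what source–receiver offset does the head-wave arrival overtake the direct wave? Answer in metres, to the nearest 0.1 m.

x_cross = 2h·√((V₂+V₁)/(V₂−V₁)).
(V₂+V₁)/(V₂−V₁) = (5562+1724)/(5562−1724) = 1.8984; √ = 1.3778.
x_cross = 2·26.2·1.3778 = 72.20 m.

72.2 m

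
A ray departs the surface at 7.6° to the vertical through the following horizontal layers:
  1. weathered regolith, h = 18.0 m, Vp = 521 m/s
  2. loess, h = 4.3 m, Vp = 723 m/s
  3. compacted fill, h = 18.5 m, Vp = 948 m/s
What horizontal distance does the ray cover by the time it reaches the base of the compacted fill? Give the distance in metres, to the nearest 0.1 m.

Ray parameter p = sin 7.6° / 521 m/s = 2.5385e-04 s/m.
Layer 1: θ = 7.60°; offset = 18.0·tan 7.60° = 2.402 m.
Layer 2: sin θ = p·723 = 0.1835 → θ = 10.58°; offset = 4.3·tan 10.58° = 0.803 m.
Layer 3: sin θ = p·948 = 0.2407 → θ = 13.92°; offset = 18.5·tan 13.92° = 4.587 m.
Summing the layer offsets gives 7.791 m.

7.8 m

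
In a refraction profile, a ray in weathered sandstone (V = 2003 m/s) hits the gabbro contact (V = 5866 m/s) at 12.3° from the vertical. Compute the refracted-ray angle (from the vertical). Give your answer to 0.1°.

Snell's law: sin θ₂ = (V₂/V₁)·sin θ₁ = (5866/2003)·sin 12.3° = 0.6239.
θ₂ = sin⁻¹(0.6239) = 38.60° (from vertical).

38.6°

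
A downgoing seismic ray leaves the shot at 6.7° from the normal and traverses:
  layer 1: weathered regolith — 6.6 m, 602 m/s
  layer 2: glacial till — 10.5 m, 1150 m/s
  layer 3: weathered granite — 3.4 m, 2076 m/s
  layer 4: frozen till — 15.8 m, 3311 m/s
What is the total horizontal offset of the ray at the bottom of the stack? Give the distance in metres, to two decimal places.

17.89 m

p = sin θ₁/V₁ = sin 6.7°/602 = 1.9381e-04 s/m is conserved through the stack.
Layer 1: θ = 6.70°; offset = 6.6·tan 6.70° = 0.7753 m.
Layer 2: sin θ = p·1150 = 0.2229 → θ = 12.88°; offset = 10.5·tan 12.88° = 2.4006 m.
Layer 3: sin θ = p·2076 = 0.4023 → θ = 23.72°; offset = 3.4·tan 23.72° = 1.4942 m.
Layer 4: sin θ = p·3311 = 0.6417 → θ = 39.92°; offset = 15.8·tan 39.92° = 13.2192 m.
Summing the layer offsets gives 17.8894 m.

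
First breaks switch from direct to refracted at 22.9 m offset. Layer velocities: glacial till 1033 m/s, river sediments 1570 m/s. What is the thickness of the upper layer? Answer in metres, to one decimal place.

x_cross = 2h·√((V₂+V₁)/(V₂−V₁)) → h = x_cross / (2·√((V₂+V₁)/(V₂−V₁))).
√((V₂+V₁)/(V₂−V₁)) = √((1570+1033)/(1570−1033)) = 2.2017.
h = 22.9 / (2·2.2017) = 5.20 m.

5.2 m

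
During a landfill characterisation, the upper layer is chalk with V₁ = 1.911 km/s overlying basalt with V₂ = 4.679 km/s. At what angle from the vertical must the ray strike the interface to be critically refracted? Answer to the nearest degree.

24°

Critical incidence: sin θ_c = V₁/V₂ = 1.911/4.679 = 0.4084.
θ_c = arcsin 0.4084 = 24.11°.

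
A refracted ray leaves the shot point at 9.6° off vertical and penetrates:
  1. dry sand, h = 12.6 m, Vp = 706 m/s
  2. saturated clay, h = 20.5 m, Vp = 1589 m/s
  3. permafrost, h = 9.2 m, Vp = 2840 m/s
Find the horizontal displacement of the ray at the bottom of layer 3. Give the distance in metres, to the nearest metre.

19 m

Apply Snell's law at each interface; in layer i the horizontal offset is hᵢ·tan θᵢ.
Layer 1: θ = 9.60°; offset = 12.6·tan 9.60° = 2.131 m.
Layer 2: sin θ = 1589·sin 9.6°/706 = 0.3753, θ = 22.05°; offset = 20.5·tan 22.05° = 8.302 m.
Layer 3: sin θ = 2840·sin 9.6°/706 = 0.6709, θ = 42.13°; offset = 9.2·tan 42.13° = 8.322 m.
Σ offsets = 18.755 m.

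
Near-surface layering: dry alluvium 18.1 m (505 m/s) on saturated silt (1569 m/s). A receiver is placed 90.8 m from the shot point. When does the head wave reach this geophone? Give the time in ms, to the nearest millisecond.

t = x/V₂ + 2h·√(V₂²−V₁²)/(V₁V₂).
√(V₂²−V₁²) = √(1569²−505²) = 1485.5 m/s; delay term = 2·18.1·1485.5/(505·1569) = 0.06787 s.
t = 90.8/1569 + 0.06787 = 0.12574 s.

126 ms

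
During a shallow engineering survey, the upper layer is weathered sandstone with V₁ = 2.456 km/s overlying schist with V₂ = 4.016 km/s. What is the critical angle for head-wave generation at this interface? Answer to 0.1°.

37.7°

At critical incidence the refracted ray runs along the interface (θ₂ = 90°), so sin θ_c = V₁/V₂.
θ_c = arcsin(2.456/4.016) = arcsin 0.6116 = 37.70°.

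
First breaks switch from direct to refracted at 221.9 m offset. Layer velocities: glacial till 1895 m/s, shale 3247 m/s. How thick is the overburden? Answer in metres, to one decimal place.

x_cross = 2h·√((V₂+V₁)/(V₂−V₁)) → h = x_cross / (2·√((V₂+V₁)/(V₂−V₁))).
√((V₂+V₁)/(V₂−V₁)) = √((3247+1895)/(3247−1895)) = 1.9502.
h = 221.9 / (2·1.9502) = 56.89 m.

56.9 m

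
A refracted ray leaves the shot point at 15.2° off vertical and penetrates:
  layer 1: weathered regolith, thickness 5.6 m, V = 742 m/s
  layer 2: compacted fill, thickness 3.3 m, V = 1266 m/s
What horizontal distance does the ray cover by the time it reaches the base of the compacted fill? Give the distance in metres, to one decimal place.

Ray parameter p = sin 15.2° / 742 m/s = 3.5335e-04 s/m.
Layer 1: θ = 15.20°; offset = 5.6·tan 15.20° = 1.521 m.
Layer 2: sin θ = p·1266 = 0.4473 → θ = 26.57°; offset = 3.3·tan 26.57° = 1.651 m.
Total horizontal offset = 3.172 m.

3.2 m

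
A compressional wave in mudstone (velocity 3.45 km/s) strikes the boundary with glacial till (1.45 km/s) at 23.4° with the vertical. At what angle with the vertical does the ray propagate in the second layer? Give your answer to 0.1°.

9.6°

Snell's law: sin θ₂ = (V₂/V₁)·sin θ₁ = (1.45/3.45)·sin 23.4° = 0.1669.
θ₂ = arcsin 0.1669 = 9.61° from the normal.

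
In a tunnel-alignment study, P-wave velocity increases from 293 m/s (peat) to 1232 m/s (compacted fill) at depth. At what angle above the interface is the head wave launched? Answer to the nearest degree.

76°

Critical incidence: sin θ_c = V₁/V₂ = 293/1232 = 0.2378.
θ_c = arcsin 0.2378 = 13.76°.
Measured from the interface: 90° − 13.76° = 76.24°.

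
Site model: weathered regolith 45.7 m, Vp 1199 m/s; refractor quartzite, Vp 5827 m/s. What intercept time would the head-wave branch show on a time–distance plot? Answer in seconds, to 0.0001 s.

0.0746 s

θ_c = arcsin(V₁/V₂) = arcsin(1199/5827) = 11.87°; cos θ_c = 0.9786.
tᵢ = 2h·cos θ_c / V₁ = 2·45.7·0.9786 / 1199 = 0.07460 s.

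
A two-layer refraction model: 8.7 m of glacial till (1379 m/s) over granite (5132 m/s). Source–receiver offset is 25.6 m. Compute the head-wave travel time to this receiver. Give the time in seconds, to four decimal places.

θ_c = arcsin(V₁/V₂) = arcsin(1379/5132) = 15.59°, cos θ_c = 0.9632.
Intercept time tᵢ = 2h cos θ_c / V₁ = 2·8.7·0.9632/1379 = 0.01215 s.
t = x/V₂ + tᵢ = 25.6/5132 + 0.01215 = 0.01714 s.

0.0171 s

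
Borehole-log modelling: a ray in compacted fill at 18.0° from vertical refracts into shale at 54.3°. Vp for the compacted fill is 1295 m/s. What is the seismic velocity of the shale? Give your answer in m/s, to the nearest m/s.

sin 18.0° = 0.3090; sin 54.3° = 0.8121.
V₂ = V₁·(sin θ₂/sin θ₁) = 1295·(0.8121/0.3090) = 3403.20 m/s.

3403 m/s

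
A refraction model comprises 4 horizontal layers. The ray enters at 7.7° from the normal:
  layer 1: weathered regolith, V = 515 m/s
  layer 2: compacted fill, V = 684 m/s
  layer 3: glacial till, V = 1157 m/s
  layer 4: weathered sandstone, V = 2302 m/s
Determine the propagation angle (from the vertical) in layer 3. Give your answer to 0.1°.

Ray parameter p = sin 7.7° / 515 = 2.6017e-04 s/m.
sin θ_3 = p·V_3 = 2.6017e-04 × 1157 = 0.3010.
θ_3 = arcsin 0.3010 = 17.52°.

17.5°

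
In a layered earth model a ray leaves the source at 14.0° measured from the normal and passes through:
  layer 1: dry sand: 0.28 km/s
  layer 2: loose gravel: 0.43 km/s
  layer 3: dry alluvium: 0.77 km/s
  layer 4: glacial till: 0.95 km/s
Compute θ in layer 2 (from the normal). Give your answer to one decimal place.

21.8°

Snell's law across each interface conserves sin θ / V, so sin θ_2 = V_2·sin θ₁/V₁.
sin θ_2 = 0.43 × sin 14.0° / 0.28 = 0.3715.
θ_2 = 21.81° from the vertical.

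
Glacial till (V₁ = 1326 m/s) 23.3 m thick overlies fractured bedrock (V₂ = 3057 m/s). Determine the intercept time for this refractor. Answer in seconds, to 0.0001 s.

θ_c = arcsin(V₁/V₂) = arcsin(1326/3057) = 25.71°; cos θ_c = 0.9010.
tᵢ = 2h·cos θ_c / V₁ = 2·23.3·0.9010 / 1326 = 0.03167 s.

0.0317 s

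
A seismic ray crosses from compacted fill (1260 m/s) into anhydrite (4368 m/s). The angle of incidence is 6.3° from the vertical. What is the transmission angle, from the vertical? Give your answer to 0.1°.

22.4°

Snell's law: sin θ₂ = (V₂/V₁)·sin θ₁ = (4368/1260)·sin 6.3° = 0.3804.
θ₂ = sin⁻¹(0.3804) = 22.36° (from vertical).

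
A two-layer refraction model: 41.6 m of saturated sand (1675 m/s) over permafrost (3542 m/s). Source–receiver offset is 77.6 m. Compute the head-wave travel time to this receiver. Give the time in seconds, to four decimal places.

0.0657 s

θ_c = arcsin(V₁/V₂) = arcsin(1675/3542) = 28.22°, cos θ_c = 0.8811.
Intercept time tᵢ = 2h cos θ_c / V₁ = 2·41.6·0.8811/1675 = 0.04377 s.
t = x/V₂ + tᵢ = 77.6/3542 + 0.04377 = 0.06568 s.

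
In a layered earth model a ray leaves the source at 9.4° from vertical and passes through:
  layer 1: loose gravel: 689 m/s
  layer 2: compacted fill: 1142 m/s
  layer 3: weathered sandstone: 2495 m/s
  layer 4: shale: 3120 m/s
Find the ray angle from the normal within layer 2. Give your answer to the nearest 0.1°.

Ray parameter p = sin 9.4° / 689 = 2.3705e-04 s/m.
sin θ_2 = p·V_2 = 2.3705e-04 × 1142 = 0.2707.
θ_2 = arcsin 0.2707 = 15.71°.

15.7°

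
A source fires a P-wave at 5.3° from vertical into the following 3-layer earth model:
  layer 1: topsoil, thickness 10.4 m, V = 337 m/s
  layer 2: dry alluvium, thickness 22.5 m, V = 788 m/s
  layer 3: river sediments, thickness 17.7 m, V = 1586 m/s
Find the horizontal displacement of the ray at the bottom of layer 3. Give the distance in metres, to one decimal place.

14.5 m

Apply Snell's law at each interface; in layer i the horizontal offset is hᵢ·tan θᵢ.
Layer 1: θ = 5.30°; offset = 10.4·tan 5.30° = 0.965 m.
Layer 2: sin θ = 788·sin 5.3°/337 = 0.2160, θ = 12.47°; offset = 22.5·tan 12.47° = 4.977 m.
Layer 3: sin θ = 1586·sin 5.3°/337 = 0.4347, θ = 25.77°; offset = 17.7·tan 25.77° = 8.544 m.
Σ offsets = 14.486 m.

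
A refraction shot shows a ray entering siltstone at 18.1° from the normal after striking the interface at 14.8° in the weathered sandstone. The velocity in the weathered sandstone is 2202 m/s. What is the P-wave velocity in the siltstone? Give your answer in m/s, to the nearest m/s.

sin 14.8° = 0.2554; sin 18.1° = 0.3107.
V₂ = V₁·(sin θ₂/sin θ₁) = 2202·(0.3107/0.2554) = 2678.10 m/s.

2678 m/s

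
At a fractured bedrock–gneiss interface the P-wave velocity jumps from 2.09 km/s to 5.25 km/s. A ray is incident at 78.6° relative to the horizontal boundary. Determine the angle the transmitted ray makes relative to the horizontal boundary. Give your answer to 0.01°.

60.23°

Angle from the normal: 90° − 78.6° = 11.4°.
sin θ₁/V₁ = sin θ₂/V₂ ⇒ sin θ₂ = 5.25·sin 11.4°/2.09 = 5.25·0.1977/2.09 = 0.4965.
θ₂ = sin⁻¹(0.4965) = 29.77° (from vertical).
From the interface: 90° − 29.77° = 60.23°.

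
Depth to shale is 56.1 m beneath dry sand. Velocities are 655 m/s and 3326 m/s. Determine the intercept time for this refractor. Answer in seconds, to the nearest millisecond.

θ_c = arcsin(V₁/V₂) = arcsin(655/3326) = 11.36°; cos θ_c = 0.9804.
tᵢ = 2h·cos θ_c / V₁ = 2·56.1·0.9804 / 655 = 0.16794 s.

0.168 s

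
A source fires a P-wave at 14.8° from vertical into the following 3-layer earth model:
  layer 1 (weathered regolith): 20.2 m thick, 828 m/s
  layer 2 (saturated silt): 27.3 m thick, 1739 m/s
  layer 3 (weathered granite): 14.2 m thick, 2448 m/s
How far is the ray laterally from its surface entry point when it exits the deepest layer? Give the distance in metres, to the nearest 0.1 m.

39.1 m

p = sin θ₁/V₁ = sin 14.8°/828 = 3.0851e-04 s/m is conserved through the stack.
Layer 1: θ = 14.80°; offset = 20.2·tan 14.80° = 5.337 m.
Layer 2: sin θ = p·1739 = 0.5365 → θ = 32.45°; offset = 27.3·tan 32.45° = 17.356 m.
Layer 3: sin θ = p·2448 = 0.7552 → θ = 49.05°; offset = 14.2·tan 49.05° = 16.361 m.
Σ offsets = 39.054 m.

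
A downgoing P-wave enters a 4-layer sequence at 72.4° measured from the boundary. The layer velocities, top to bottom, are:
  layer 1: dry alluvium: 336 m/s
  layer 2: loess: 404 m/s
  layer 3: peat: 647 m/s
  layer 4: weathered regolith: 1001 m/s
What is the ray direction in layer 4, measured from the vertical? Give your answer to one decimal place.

64.3°

From the normal: θ₁ = 90° − 72.4° = 17.6°.
Ray parameter p = sin 17.6° / 336 = 8.9991e-04 s/m.
sin θ_4 = p·V_4 = 8.9991e-04 × 1001 = 0.9008.
θ_4 = 64.26° from the vertical.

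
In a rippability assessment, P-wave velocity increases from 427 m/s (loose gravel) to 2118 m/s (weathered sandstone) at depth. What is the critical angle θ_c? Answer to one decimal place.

At critical incidence the refracted ray runs along the interface (θ₂ = 90°), so sin θ_c = V₁/V₂.
θ_c = arcsin(427/2118) = arcsin 0.2016 = 11.63°.

11.6°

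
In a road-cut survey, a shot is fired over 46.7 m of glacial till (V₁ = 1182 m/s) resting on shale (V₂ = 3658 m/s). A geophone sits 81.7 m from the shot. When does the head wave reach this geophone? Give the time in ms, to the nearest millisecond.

t = x/V₂ + 2h·√(V₂²−V₁²)/(V₁V₂).
√(V₂²−V₁²) = √(3658²−1182²) = 3461.8 m/s; delay term = 2·46.7·3461.8/(1182·3658) = 0.07478 s.
t = 81.7/3658 + 0.07478 = 0.09711 s.

97 ms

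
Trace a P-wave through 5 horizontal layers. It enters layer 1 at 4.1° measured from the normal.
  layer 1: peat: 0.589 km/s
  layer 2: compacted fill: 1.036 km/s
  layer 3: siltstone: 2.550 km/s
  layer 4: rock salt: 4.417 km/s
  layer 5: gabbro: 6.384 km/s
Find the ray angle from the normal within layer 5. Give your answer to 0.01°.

Ray parameter p = sin 4.1° / 0.589 = 1.2139e-01 s/km.
sin θ_5 = p·V_5 = 1.2139e-01 × 6.384 = 0.7749.
θ_5 = arcsin 0.7749 = 50.80°.

50.80°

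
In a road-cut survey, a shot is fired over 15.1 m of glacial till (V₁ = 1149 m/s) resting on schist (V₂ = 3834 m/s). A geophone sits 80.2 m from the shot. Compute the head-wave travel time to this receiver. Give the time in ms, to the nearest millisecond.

46 ms

θ_c = arcsin(V₁/V₂) = arcsin(1149/3834) = 17.44°, cos θ_c = 0.9540.
Intercept time tᵢ = 2h cos θ_c / V₁ = 2·15.1·0.9540/1149 = 0.02508 s.
t = x/V₂ + tᵢ = 80.2/3834 + 0.02508 = 0.04599 s.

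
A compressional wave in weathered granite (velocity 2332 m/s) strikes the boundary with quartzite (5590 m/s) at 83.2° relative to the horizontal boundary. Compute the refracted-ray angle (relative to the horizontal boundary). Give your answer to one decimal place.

73.5°

Angle from the normal: 90° − 83.2° = 6.8°.
Snell's law: sin θ₂ = (V₂/V₁)·sin θ₁ = (5590/2332)·sin 6.8° = 0.2838.
θ₂ = sin⁻¹(0.2838) = 16.49° (from vertical).
From the interface: 90° − 16.49° = 73.51°.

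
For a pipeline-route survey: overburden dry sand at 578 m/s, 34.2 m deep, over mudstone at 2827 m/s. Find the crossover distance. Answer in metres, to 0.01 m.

84.16 m

x_cross = 2h·√((V₂+V₁)/(V₂−V₁)).
(V₂+V₁)/(V₂−V₁) = (2827+578)/(2827−578) = 1.5140; √ = 1.2304.
x_cross = 2·34.2·1.2304 = 84.16 m.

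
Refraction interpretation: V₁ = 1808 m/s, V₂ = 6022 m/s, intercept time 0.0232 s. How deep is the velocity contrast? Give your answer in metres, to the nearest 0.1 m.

θ_c = arcsin(1808/6022) = 17.47°; cos θ_c = 0.9539.
tᵢ = 2h cos θ_c/V₁ ⇒ h = tᵢ·V₁/(2 cos θ_c) = 0.0232·1808/(2·0.9539) = 21.99 m.

22.0 m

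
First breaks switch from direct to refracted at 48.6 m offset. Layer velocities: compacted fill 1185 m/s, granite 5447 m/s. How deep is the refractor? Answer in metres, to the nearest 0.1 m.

19.5 m

x_cross = 2h·√((V₂+V₁)/(V₂−V₁)) → h = x_cross / (2·√((V₂+V₁)/(V₂−V₁))).
√((V₂+V₁)/(V₂−V₁)) = √((5447+1185)/(5447−1185)) = 1.2474.
h = 48.6 / (2·1.2474) = 19.48 m.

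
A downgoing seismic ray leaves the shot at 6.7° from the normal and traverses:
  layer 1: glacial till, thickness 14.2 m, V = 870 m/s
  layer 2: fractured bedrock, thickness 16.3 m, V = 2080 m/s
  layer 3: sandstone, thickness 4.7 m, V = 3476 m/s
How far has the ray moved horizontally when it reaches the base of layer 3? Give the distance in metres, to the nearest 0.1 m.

8.9 m

p = sin θ₁/V₁ = sin 6.7°/870 = 1.3410e-04 s/m is conserved through the stack.
Layer 1: θ = 6.70°; offset = 14.2·tan 6.70° = 1.668 m.
Layer 2: sin θ = p·2080 = 0.2789 → θ = 16.20°; offset = 16.3·tan 16.20° = 4.735 m.
Layer 3: sin θ = p·3476 = 0.4661 → θ = 27.78°; offset = 4.7·tan 27.78° = 2.476 m.
Total horizontal offset = 8.879 m.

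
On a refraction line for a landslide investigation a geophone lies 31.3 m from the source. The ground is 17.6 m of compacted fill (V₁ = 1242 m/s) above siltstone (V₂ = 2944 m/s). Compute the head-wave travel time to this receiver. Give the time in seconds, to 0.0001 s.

t = x/V₂ + 2h·√(V₂²−V₁²)/(V₁V₂).
√(V₂²−V₁²) = √(2944²−1242²) = 2669.2 m/s; delay term = 2·17.6·2669.2/(1242·2944) = 0.02570 s.
t = 31.3/2944 + 0.02570 = 0.03633 s.

0.0363 s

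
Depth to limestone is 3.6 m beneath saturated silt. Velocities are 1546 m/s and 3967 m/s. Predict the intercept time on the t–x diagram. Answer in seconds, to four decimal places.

θ_c = arcsin(V₁/V₂) = arcsin(1546/3967) = 22.94°; cos θ_c = 0.9209.
tᵢ = 2h·cos θ_c / V₁ = 2·3.6·0.9209 / 1546 = 0.00429 s.

0.0043 s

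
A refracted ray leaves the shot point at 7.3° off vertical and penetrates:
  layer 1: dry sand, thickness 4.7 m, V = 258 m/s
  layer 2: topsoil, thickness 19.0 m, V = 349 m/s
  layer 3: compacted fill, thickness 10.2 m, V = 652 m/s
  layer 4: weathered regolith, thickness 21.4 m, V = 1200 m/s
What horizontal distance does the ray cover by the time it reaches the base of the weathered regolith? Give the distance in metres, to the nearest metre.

23 m

Apply Snell's law at each interface; in layer i the horizontal offset is hᵢ·tan θᵢ.
Layer 1: θ = 7.30°; offset = 4.7·tan 7.30° = 0.602 m.
Layer 2: sin θ = 349·sin 7.3°/258 = 0.1719, θ = 9.90°; offset = 19.0·tan 9.90° = 3.315 m.
Layer 3: sin θ = 652·sin 7.3°/258 = 0.3211, θ = 18.73°; offset = 10.2·tan 18.73° = 3.458 m.
Layer 4: sin θ = 1200·sin 7.3°/258 = 0.5910, θ = 36.23°; offset = 21.4·tan 36.23° = 15.678 m.
Σ offsets = 23.054 m.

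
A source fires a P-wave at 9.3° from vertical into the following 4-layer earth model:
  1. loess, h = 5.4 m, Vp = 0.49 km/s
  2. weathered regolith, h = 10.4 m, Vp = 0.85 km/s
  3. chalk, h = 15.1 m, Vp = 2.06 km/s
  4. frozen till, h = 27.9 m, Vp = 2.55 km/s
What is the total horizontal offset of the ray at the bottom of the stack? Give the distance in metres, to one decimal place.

p = sin θ₁/V₁ = sin 9.3°/0.49 = 3.2980e-01 s/km is conserved through the stack.
Layer 1: θ = 9.30°; offset = 5.4·tan 9.30° = 0.884 m.
Layer 2: sin θ = p·0.85 = 0.2803 → θ = 16.28°; offset = 10.4·tan 16.28° = 3.037 m.
Layer 3: sin θ = p·2.06 = 0.6794 → θ = 42.80°; offset = 15.1·tan 42.80° = 13.981 m.
Layer 4: sin θ = p·2.55 = 0.8410 → θ = 57.25°; offset = 27.9·tan 57.25° = 43.368 m.
Total horizontal offset = 61.271 m.

61.3 m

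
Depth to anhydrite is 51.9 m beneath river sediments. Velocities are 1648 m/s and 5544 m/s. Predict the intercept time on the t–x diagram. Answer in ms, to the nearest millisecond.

tᵢ = 2h·√(V₂²−V₁²)/(V₁V₂).
√(V₂²−V₁²) = √(5544²−1648²) = 5293.4 m/s.
tᵢ = 2·51.9·5293.4/(1648·5544) = 0.06014 s.

60 ms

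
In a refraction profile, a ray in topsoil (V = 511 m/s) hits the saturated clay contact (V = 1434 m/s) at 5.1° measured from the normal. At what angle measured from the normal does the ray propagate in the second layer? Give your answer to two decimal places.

14.45°

sin θ₁/V₁ = sin θ₂/V₂ ⇒ sin θ₂ = 1434·sin 5.1°/511 = 1434·0.0889/511 = 0.2495.
θ₂ = sin⁻¹(0.2495) = 14.45° (from vertical).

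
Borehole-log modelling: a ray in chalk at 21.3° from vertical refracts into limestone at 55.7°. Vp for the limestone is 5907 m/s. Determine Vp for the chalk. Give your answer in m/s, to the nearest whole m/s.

2597 m/s

sin 21.3° = 0.3633; sin 55.7° = 0.8261.
V₁ = V₂·(sin θ₁/sin θ₂) = 5907·(0.3633/0.8261) = 2597.42 m/s.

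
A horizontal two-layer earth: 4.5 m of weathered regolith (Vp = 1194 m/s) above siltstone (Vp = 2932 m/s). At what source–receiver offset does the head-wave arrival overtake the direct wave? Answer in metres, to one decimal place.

13.9 m

x_cross = 2h·√((V₂+V₁)/(V₂−V₁)).
(V₂+V₁)/(V₂−V₁) = (2932+1194)/(2932−1194) = 2.3740; √ = 1.5408.
x_cross = 2·4.5·1.5408 = 13.87 m.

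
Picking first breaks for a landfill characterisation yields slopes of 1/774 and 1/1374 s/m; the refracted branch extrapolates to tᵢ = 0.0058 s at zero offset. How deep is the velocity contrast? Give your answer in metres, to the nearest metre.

θ_c = arcsin(774/1374) = 34.29°; cos θ_c = 0.8262.
tᵢ = 2h cos θ_c/V₁ ⇒ h = tᵢ·V₁/(2 cos θ_c) = 0.0058·774/(2·0.8262) = 2.72 m.

3 m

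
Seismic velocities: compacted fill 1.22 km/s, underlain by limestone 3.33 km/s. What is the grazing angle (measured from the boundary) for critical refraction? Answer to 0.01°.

At critical incidence the refracted ray runs along the interface (θ₂ = 90°), so sin θ_c = V₁/V₂.
θ_c = arcsin(1.22/3.33) = arcsin 0.3664 = 21.49°.
Measured from the interface: 90° − 21.49° = 68.51°.

68.51°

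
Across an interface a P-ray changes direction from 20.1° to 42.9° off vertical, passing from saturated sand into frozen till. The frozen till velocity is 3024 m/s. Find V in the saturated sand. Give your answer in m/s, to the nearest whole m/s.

sin 20.1° = 0.3437; sin 42.9° = 0.6807.
V₁ = V₂·(sin θ₁/sin θ₂) = 3024·(0.3437/0.6807) = 1526.66 m/s.

1527 m/s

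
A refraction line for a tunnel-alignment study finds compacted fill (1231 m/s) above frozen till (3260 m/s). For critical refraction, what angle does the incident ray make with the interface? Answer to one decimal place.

At critical incidence the refracted ray runs along the interface (θ₂ = 90°), so sin θ_c = V₁/V₂.
θ_c = arcsin(1231/3260) = arcsin 0.3776 = 22.19°.
Measured from the interface: 90° − 22.19° = 67.81°.

67.8°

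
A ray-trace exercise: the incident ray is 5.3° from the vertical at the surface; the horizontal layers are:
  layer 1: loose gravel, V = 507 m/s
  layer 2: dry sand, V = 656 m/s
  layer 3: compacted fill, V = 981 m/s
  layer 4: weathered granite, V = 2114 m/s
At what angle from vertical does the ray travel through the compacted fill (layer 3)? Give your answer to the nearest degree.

10°

Ray parameter p = sin 5.3° / 507 = 1.8219e-04 s/m.
sin θ_3 = p·V_3 = 1.8219e-04 × 981 = 0.1787.
θ_3 = arcsin 0.1787 = 10.30°.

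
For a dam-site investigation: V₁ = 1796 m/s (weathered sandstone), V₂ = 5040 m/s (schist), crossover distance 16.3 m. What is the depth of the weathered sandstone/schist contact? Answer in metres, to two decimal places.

5.61 m

x_cross = 2h·√((V₂+V₁)/(V₂−V₁)) → h = x_cross / (2·√((V₂+V₁)/(V₂−V₁))).
√((V₂+V₁)/(V₂−V₁)) = √((5040+1796)/(5040−1796)) = 1.4516.
h = 16.3 / (2·1.4516) = 5.61 m.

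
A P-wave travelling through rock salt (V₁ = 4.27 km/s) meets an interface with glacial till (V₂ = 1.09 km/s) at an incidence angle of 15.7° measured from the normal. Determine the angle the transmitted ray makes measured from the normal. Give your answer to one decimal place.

sin θ₁/V₁ = sin θ₂/V₂ ⇒ sin θ₂ = 1.09·sin 15.7°/4.27 = 1.09·0.2706/4.27 = 0.0691.
θ₂ = arcsin 0.0691 = 3.96° from the normal.

4.0°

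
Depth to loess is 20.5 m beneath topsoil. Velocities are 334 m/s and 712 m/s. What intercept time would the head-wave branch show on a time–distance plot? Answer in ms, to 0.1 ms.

θ_c = arcsin(V₁/V₂) = arcsin(334/712) = 27.98°; cos θ_c = 0.8831.
tᵢ = 2h·cos θ_c / V₁ = 2·20.5·0.8831 / 334 = 0.10841 s.

108.4 ms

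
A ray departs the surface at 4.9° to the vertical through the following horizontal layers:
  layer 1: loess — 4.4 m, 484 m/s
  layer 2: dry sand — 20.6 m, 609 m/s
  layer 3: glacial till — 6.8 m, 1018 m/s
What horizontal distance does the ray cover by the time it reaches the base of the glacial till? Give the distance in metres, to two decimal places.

Apply Snell's law at each interface; in layer i the horizontal offset is hᵢ·tan θᵢ.
Layer 1: θ = 4.90°; offset = 4.4·tan 4.90° = 0.3772 m.
Layer 2: sin θ = 609·sin 4.9°/484 = 0.1075, θ = 6.17°; offset = 20.6·tan 6.17° = 2.2269 m.
Layer 3: sin θ = 1018·sin 4.9°/484 = 0.1797, θ = 10.35°; offset = 6.8·tan 10.35° = 1.2419 m.
Total horizontal offset = 3.8460 m.

3.85 m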